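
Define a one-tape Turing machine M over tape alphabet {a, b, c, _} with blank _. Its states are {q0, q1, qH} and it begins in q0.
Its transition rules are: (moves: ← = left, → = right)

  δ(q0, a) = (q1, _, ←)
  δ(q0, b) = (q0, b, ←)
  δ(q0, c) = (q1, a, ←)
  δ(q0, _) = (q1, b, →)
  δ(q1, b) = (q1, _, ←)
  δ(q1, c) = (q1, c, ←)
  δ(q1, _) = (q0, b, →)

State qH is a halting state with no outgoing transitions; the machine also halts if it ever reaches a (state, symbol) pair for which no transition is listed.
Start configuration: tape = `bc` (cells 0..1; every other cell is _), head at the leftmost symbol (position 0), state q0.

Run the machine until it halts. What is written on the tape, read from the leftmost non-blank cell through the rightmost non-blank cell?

bbbba

q0 | ___[b]c   read b → write b, move ←, go to q0
q0 | __[_]bc   read _ → write b, move →, go to q1
q1 | __b[b]c   read b → write _, move ←, go to q1
q1 | __[b]_c   read b → write _, move ←, go to q1
q1 | _[_]__c   read _ → write b, move →, go to q0
q0 | _b[_]_c   read _ → write b, move →, go to q1
q1 | _bb[_]c   read _ → write b, move →, go to q0
q0 | _bbb[c]   read c → write a, move ←, go to q1
q1 | _bb[b]a   read b → write _, move ←, go to q1
q1 | _b[b]_a   read b → write _, move ←, go to q1
q1 | _[b]__a   read b → write _, move ←, go to q1
q1 | [_]___a   read _ → write b, move →, go to q0
q0 | b[_]__a   read _ → write b, move →, go to q1
q1 | bb[_]_a   read _ → write b, move →, go to q0
q0 | bbb[_]a   read _ → write b, move →, go to q1
q1 | bbbb[a]
The non-blank tape span at halt is bbbba.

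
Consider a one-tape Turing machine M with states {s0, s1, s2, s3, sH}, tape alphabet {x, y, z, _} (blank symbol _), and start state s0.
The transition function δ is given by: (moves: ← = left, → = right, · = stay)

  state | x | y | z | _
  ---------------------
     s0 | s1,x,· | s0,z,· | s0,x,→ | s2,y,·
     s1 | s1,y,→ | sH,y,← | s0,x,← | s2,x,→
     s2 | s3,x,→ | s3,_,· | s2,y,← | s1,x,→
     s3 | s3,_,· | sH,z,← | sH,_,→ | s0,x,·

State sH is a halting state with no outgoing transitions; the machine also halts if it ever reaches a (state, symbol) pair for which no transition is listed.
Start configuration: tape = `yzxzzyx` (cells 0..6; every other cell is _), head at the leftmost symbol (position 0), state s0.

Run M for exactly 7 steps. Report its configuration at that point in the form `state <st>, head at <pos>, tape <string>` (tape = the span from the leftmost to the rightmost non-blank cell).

s0 | [y]zxzzyx   read y → write z, move ·, go to s0
s0 | [z]zxzzyx   read z → write x, move →, go to s0
s0 | x[z]xzzyx   read z → write x, move →, go to s0
s0 | xx[x]zzyx   read x → write x, move ·, go to s1
s1 | xx[x]zzyx   read x → write y, move →, go to s1
s1 | xxy[z]zyx   read z → write x, move ←, go to s0
s0 | xx[y]xzyx   read y → write z, move ·, go to s0
s0 | xx[z]xzyx
After 7 steps: state s0, head at 2, tape xxzxzyx.

state s0, head at 2, tape xxzxzyx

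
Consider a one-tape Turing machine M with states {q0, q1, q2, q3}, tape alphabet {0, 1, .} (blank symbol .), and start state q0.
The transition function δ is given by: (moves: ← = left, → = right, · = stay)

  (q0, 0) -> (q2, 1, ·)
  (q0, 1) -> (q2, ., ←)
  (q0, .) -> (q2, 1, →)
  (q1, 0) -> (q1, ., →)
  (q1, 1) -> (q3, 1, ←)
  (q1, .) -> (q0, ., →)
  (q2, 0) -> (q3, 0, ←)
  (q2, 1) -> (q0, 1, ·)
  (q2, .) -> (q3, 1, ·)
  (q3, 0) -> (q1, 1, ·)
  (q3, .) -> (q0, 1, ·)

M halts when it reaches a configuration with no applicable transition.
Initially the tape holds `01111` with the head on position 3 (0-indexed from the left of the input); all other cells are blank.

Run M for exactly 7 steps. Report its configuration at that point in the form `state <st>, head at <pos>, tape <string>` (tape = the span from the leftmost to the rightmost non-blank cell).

q0 | .011[1]1   read 1 → write ., move ←, go to q2
q2 | .01[1].1   read 1 → write 1, move ·, go to q0
q0 | .01[1].1   read 1 → write ., move ←, go to q2
q2 | .0[1]..1   read 1 → write 1, move ·, go to q0
q0 | .0[1]..1   read 1 → write ., move ←, go to q2
q2 | .[0]...1   read 0 → write 0, move ←, go to q3
q3 | [.]0...1   read . → write 1, move ·, go to q0
q0 | [1]0...1
After 7 steps: state q0, head at -1, tape 10...1.

state q0, head at -1, tape 10...1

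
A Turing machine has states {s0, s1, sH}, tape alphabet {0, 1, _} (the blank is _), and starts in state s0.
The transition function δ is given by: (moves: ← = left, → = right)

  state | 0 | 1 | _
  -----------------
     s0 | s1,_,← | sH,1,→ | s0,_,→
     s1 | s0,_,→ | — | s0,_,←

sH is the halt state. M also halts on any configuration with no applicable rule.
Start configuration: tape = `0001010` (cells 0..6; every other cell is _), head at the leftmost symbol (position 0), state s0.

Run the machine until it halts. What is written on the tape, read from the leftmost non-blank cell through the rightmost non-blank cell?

state=s0 head=0 tape=__[0]001010   (s0,0)→(s1,_,←)
state=s1 head=-1 tape=_[_]_001010   (s1,_)→(s0,_,←)
state=s0 head=-2 tape=[_]__001010   (s0,_)→(s0,_,→)
state=s0 head=-1 tape=_[_]_001010   (s0,_)→(s0,_,→)
state=s0 head=0 tape=__[_]001010   (s0,_)→(s0,_,→)
state=s0 head=1 tape=___[0]01010   (s0,0)→(s1,_,←)
state=s1 head=0 tape=__[_]_01010   (s1,_)→(s0,_,←)
state=s0 head=-1 tape=_[_]__01010   (s0,_)→(s0,_,→)
state=s0 head=0 tape=__[_]_01010   (s0,_)→(s0,_,→)
state=s0 head=1 tape=___[_]01010   (s0,_)→(s0,_,→)
state=s0 head=2 tape=____[0]1010   (s0,0)→(s1,_,←)
state=s1 head=1 tape=___[_]_1010   (s1,_)→(s0,_,←)
state=s0 head=0 tape=__[_]__1010   (s0,_)→(s0,_,→)
state=s0 head=1 tape=___[_]_1010   (s0,_)→(s0,_,→)
state=s0 head=2 tape=____[_]1010   (s0,_)→(s0,_,→)
state=s0 head=3 tape=_____[1]010   (s0,1)→(sH,1,→)
state=sH head=4 tape=_____1[0]10
The non-blank tape span at halt is 1010.

1010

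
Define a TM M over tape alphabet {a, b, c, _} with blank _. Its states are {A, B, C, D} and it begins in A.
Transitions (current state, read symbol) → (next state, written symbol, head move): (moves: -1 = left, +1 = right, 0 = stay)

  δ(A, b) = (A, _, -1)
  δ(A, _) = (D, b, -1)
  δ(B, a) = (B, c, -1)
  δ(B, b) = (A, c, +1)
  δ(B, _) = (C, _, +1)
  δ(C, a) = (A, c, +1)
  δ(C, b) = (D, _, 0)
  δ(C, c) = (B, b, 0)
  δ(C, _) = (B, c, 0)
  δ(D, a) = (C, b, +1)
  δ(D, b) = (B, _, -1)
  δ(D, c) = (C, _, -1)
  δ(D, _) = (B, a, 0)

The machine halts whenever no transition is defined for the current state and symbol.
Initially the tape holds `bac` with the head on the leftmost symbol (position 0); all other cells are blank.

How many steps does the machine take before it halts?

A | ___[b]ac   read b → write _, move -1, go to A
A | __[_]_ac   read _ → write b, move -1, go to D
D | _[_]b_ac   read _ → write a, move 0, go to B
B | _[a]b_ac   read a → write c, move -1, go to B
B | [_]cb_ac   read _ → write _, move +1, go to C
C | _[c]b_ac   read c → write b, move 0, go to B
B | _[b]b_ac   read b → write c, move +1, go to A
A | _c[b]_ac   read b → write _, move -1, go to A
A | _[c]__ac
M halts after 8 transitions.

8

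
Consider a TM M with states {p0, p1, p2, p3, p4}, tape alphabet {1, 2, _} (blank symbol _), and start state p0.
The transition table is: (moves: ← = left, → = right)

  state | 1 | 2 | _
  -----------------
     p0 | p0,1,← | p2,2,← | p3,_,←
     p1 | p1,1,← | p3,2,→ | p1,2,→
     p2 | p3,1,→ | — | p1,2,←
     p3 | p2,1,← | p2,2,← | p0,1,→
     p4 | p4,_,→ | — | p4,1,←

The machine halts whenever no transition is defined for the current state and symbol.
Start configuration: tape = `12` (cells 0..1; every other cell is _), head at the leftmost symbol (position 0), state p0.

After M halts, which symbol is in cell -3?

2

p0 | ____[1]2   read 1 → write 1, move ←, go to p0
p0 | ___[_]12   read _ → write _, move ←, go to p3
p3 | __[_]_12   read _ → write 1, move →, go to p0
p0 | __1[_]12   read _ → write _, move ←, go to p3
p3 | __[1]_12   read 1 → write 1, move ←, go to p2
p2 | _[_]1_12   read _ → write 2, move ←, go to p1
p1 | [_]21_12   read _ → write 2, move →, go to p1
p1 | 2[2]1_12   read 2 → write 2, move →, go to p3
p3 | 22[1]_12   read 1 → write 1, move ←, go to p2
p2 | 2[2]1_12
Cell -3 holds 2 when M halts.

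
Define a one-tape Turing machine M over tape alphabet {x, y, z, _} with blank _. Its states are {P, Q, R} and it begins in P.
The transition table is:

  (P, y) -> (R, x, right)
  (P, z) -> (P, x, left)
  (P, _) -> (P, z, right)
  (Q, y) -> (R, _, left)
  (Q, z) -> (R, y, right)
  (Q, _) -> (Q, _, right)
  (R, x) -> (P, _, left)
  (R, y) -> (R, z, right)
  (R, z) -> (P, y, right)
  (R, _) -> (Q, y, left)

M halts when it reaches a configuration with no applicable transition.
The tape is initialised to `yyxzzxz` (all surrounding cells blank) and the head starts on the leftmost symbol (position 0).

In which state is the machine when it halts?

P | [y]yxzzxz   read y → write x, move right, go to R
R | x[y]xzzxz   read y → write z, move right, go to R
R | xz[x]zzxz   read x → write _, move left, go to P
P | x[z]_zzxz   read z → write x, move left, go to P
P | [x]x_zzxz
No transition is defined for (P, x); M halts in state P.

P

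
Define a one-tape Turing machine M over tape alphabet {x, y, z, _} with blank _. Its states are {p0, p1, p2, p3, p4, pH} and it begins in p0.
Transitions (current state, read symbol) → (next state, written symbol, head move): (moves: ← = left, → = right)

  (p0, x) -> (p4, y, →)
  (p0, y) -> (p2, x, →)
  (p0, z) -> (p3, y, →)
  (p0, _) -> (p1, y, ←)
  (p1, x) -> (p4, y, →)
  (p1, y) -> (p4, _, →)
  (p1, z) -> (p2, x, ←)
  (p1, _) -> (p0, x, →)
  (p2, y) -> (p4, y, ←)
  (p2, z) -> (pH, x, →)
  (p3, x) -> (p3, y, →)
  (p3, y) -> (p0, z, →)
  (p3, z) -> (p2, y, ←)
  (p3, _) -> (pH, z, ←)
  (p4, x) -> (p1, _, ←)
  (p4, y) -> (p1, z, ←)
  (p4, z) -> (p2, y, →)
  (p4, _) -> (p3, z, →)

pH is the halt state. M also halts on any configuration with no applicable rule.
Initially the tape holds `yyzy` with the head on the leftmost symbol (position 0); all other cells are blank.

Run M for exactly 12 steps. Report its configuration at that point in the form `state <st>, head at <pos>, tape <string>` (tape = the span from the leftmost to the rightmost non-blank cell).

state p0, head at 0, tape xzyzy

state=p0 head=0 tape=_[y]yzy   (p0,y)→(p2,x,→)
state=p2 head=1 tape=_x[y]zy   (p2,y)→(p4,y,←)
state=p4 head=0 tape=_[x]yzy   (p4,x)→(p1,_,←)
state=p1 head=-1 tape=[_]_yzy   (p1,_)→(p0,x,→)
state=p0 head=0 tape=x[_]yzy   (p0,_)→(p1,y,←)
state=p1 head=-1 tape=[x]yyzy   (p1,x)→(p4,y,→)
state=p4 head=0 tape=y[y]yzy   (p4,y)→(p1,z,←)
state=p1 head=-1 tape=[y]zyzy   (p1,y)→(p4,_,→)
state=p4 head=0 tape=_[z]yzy   (p4,z)→(p2,y,→)
state=p2 head=1 tape=_y[y]zy   (p2,y)→(p4,y,←)
state=p4 head=0 tape=_[y]yzy   (p4,y)→(p1,z,←)
state=p1 head=-1 tape=[_]zyzy   (p1,_)→(p0,x,→)
state=p0 head=0 tape=x[z]yzy
After 12 steps: state p0, head at 0, tape xzyzy.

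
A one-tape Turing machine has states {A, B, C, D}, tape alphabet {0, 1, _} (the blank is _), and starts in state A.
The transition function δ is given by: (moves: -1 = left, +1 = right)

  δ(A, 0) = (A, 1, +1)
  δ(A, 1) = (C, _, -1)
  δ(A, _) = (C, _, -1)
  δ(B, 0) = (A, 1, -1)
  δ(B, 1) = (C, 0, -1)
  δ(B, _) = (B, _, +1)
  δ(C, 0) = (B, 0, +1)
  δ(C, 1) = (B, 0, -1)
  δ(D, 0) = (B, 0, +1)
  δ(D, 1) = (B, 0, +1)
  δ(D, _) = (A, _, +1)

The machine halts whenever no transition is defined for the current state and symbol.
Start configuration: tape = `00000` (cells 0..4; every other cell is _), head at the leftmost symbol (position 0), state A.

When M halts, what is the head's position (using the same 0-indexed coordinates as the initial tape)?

-2

state=A head=0 tape=__[0]0000_   (A,0)→(A,1,+1)
state=A head=1 tape=__1[0]000_   (A,0)→(A,1,+1)
state=A head=2 tape=__11[0]00_   (A,0)→(A,1,+1)
state=A head=3 tape=__111[0]0_   (A,0)→(A,1,+1)
state=A head=4 tape=__1111[0]_   (A,0)→(A,1,+1)
state=A head=5 tape=__11111[_]   (A,_)→(C,_,-1)
state=C head=4 tape=__1111[1]_   (C,1)→(B,0,-1)
state=B head=3 tape=__111[1]0_   (B,1)→(C,0,-1)
state=C head=2 tape=__11[1]00_   (C,1)→(B,0,-1)
state=B head=1 tape=__1[1]000_   (B,1)→(C,0,-1)
state=C head=0 tape=__[1]0000_   (C,1)→(B,0,-1)
state=B head=-1 tape=_[_]00000_   (B,_)→(B,_,+1)
state=B head=0 tape=__[0]0000_   (B,0)→(A,1,-1)
state=A head=-1 tape=_[_]10000_   (A,_)→(C,_,-1)
state=C head=-2 tape=[_]_10000_
At halt the head is at cell -2.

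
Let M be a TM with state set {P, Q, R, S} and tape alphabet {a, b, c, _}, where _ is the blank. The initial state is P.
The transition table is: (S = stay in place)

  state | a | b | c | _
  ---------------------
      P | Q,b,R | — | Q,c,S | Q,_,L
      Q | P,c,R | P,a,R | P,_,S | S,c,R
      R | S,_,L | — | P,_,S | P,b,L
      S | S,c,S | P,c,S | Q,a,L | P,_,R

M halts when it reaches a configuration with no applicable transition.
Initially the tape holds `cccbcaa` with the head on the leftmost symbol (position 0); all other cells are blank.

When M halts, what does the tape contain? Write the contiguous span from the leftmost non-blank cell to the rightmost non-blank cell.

P | _[c]ccbcaa   read c → write c, move S, go to Q
Q | _[c]ccbcaa   read c → write _, move S, go to P
P | _[_]ccbcaa   read _ → write _, move L, go to Q
Q | [_]_ccbcaa   read _ → write c, move R, go to S
S | c[_]ccbcaa   read _ → write _, move R, go to P
P | c_[c]cbcaa   read c → write c, move S, go to Q
Q | c_[c]cbcaa   read c → write _, move S, go to P
P | c_[_]cbcaa   read _ → write _, move L, go to Q
Q | c[_]_cbcaa   read _ → write c, move R, go to S
S | cc[_]cbcaa   read _ → write _, move R, go to P
P | cc_[c]bcaa   read c → write c, move S, go to Q
Q | cc_[c]bcaa   read c → write _, move S, go to P
P | cc_[_]bcaa   read _ → write _, move L, go to Q
Q | cc[_]_bcaa   read _ → write c, move R, go to S
S | ccc[_]bcaa   read _ → write _, move R, go to P
P | ccc_[b]caa
The non-blank tape span at halt is ccc_bcaa.

ccc_bcaa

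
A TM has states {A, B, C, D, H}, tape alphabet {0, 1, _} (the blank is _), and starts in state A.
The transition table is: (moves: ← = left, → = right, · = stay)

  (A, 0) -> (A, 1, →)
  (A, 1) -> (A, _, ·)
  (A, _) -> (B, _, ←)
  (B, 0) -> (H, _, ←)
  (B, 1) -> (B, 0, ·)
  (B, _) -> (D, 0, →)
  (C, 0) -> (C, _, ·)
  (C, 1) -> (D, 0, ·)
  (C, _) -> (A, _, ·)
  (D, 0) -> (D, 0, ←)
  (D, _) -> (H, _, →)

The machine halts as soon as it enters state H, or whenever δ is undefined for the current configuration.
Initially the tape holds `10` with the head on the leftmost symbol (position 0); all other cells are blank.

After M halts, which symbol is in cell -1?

0

state=A head=0 tape=_[1]0   (A,1)→(A,_,·)
state=A head=0 tape=_[_]0   (A,_)→(B,_,←)
state=B head=-1 tape=[_]_0   (B,_)→(D,0,→)
state=D head=0 tape=0[_]0   (D,_)→(H,_,→)
state=H head=1 tape=0_[0]
Cell -1 holds 0 when M halts.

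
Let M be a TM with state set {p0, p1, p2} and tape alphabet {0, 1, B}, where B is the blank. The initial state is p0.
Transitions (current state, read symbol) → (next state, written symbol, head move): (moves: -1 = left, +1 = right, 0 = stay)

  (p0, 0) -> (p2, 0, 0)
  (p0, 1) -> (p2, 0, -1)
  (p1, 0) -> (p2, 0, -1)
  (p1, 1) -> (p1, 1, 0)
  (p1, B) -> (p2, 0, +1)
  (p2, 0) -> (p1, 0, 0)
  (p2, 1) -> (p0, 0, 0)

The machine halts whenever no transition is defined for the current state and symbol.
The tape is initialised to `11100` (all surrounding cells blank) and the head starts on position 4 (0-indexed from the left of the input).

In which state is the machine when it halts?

p0 | B1110[0]   read 0 → write 0, move 0, go to p2
p2 | B1110[0]   read 0 → write 0, move 0, go to p1
p1 | B1110[0]   read 0 → write 0, move -1, go to p2
p2 | B111[0]0   read 0 → write 0, move 0, go to p1
p1 | B111[0]0   read 0 → write 0, move -1, go to p2
p2 | B11[1]00   read 1 → write 0, move 0, go to p0
p0 | B11[0]00   read 0 → write 0, move 0, go to p2
p2 | B11[0]00   read 0 → write 0, move 0, go to p1
p1 | B11[0]00   read 0 → write 0, move -1, go to p2
p2 | B1[1]000   read 1 → write 0, move 0, go to p0
p0 | B1[0]000   read 0 → write 0, move 0, go to p2
p2 | B1[0]000   read 0 → write 0, move 0, go to p1
p1 | B1[0]000   read 0 → write 0, move -1, go to p2
p2 | B[1]0000   read 1 → write 0, move 0, go to p0
p0 | B[0]0000   read 0 → write 0, move 0, go to p2
p2 | B[0]0000   read 0 → write 0, move 0, go to p1
p1 | B[0]0000   read 0 → write 0, move -1, go to p2
p2 | [B]00000
No transition is defined for (p2, B); M halts in state p2.

p2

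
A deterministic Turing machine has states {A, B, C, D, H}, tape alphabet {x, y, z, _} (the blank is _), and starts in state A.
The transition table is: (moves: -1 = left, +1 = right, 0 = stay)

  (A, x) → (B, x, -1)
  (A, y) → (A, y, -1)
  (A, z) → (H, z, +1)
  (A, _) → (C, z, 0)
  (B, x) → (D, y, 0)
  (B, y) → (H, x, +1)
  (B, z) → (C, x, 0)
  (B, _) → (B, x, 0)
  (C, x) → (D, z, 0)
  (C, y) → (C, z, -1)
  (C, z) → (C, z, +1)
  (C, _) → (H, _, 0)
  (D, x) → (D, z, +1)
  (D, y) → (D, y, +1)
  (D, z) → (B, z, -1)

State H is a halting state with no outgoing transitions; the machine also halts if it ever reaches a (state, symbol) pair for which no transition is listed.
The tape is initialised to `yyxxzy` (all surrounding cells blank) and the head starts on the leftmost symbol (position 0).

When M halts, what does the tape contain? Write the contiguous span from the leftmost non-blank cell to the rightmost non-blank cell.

A | __[y]yxxzy   read y → write y, move -1, go to A
A | _[_]yyxxzy   read _ → write z, move 0, go to C
C | _[z]yyxxzy   read z → write z, move +1, go to C
C | _z[y]yxxzy   read y → write z, move -1, go to C
C | _[z]zyxxzy   read z → write z, move +1, go to C
C | _z[z]yxxzy   read z → write z, move +1, go to C
C | _zz[y]xxzy   read y → write z, move -1, go to C
C | _z[z]zxxzy   read z → write z, move +1, go to C
C | _zz[z]xxzy   read z → write z, move +1, go to C
C | _zzz[x]xzy   read x → write z, move 0, go to D
D | _zzz[z]xzy   read z → write z, move -1, go to B
B | _zz[z]zxzy   read z → write x, move 0, go to C
C | _zz[x]zxzy   read x → write z, move 0, go to D
D | _zz[z]zxzy   read z → write z, move -1, go to B
B | _z[z]zzxzy   read z → write x, move 0, go to C
C | _z[x]zzxzy   read x → write z, move 0, go to D
D | _z[z]zzxzy   read z → write z, move -1, go to B
B | _[z]zzzxzy   read z → write x, move 0, go to C
C | _[x]zzzxzy   read x → write z, move 0, go to D
D | _[z]zzzxzy   read z → write z, move -1, go to B
B | [_]zzzzxzy   read _ → write x, move 0, go to B
B | [x]zzzzxzy   read x → write y, move 0, go to D
D | [y]zzzzxzy   read y → write y, move +1, go to D
D | y[z]zzzxzy   read z → write z, move -1, go to B
B | [y]zzzzxzy   read y → write x, move +1, go to H
H | x[z]zzzxzy
The non-blank tape span at halt is xzzzzxzy.

xzzzzxzy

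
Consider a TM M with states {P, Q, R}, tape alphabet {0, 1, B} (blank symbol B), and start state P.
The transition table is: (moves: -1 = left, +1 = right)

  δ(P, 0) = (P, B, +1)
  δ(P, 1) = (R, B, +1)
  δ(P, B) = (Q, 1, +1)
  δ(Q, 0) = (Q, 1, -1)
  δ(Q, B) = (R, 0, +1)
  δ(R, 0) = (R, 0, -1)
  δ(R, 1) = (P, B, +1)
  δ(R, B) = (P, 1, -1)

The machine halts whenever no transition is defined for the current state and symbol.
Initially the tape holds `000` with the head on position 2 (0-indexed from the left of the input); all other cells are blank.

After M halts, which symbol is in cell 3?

state=P head=2 tape=00[0]BBBB   (P,0)→(P,B,+1)
state=P head=3 tape=00B[B]BBB   (P,B)→(Q,1,+1)
state=Q head=4 tape=00B1[B]BB   (Q,B)→(R,0,+1)
state=R head=5 tape=00B10[B]B   (R,B)→(P,1,-1)
state=P head=4 tape=00B1[0]1B   (P,0)→(P,B,+1)
state=P head=5 tape=00B1B[1]B   (P,1)→(R,B,+1)
state=R head=6 tape=00B1BB[B]   (R,B)→(P,1,-1)
state=P head=5 tape=00B1B[B]1   (P,B)→(Q,1,+1)
state=Q head=6 tape=00B1B1[1]
Cell 3 holds 1 when M halts.

1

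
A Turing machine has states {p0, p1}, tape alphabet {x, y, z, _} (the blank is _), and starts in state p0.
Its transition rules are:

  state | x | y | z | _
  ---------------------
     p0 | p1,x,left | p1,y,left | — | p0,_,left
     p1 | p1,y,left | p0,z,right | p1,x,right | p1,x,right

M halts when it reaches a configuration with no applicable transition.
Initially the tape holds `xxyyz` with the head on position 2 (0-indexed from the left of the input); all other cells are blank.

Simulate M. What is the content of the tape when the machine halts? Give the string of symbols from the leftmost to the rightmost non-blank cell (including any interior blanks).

p0 | _xx[y]yz   read y → write y, move left, go to p1
p1 | _x[x]yyz   read x → write y, move left, go to p1
p1 | _[x]yyyz   read x → write y, move left, go to p1
p1 | [_]yyyyz   read _ → write x, move right, go to p1
p1 | x[y]yyyz   read y → write z, move right, go to p0
p0 | xz[y]yyz   read y → write y, move left, go to p1
p1 | x[z]yyyz   read z → write x, move right, go to p1
p1 | xx[y]yyz   read y → write z, move right, go to p0
p0 | xxz[y]yz   read y → write y, move left, go to p1
p1 | xx[z]yyz   read z → write x, move right, go to p1
p1 | xxx[y]yz   read y → write z, move right, go to p0
p0 | xxxz[y]z   read y → write y, move left, go to p1
p1 | xxx[z]yz   read z → write x, move right, go to p1
p1 | xxxx[y]z   read y → write z, move right, go to p0
p0 | xxxxz[z]
The non-blank tape span at halt is xxxxzz.

xxxxzz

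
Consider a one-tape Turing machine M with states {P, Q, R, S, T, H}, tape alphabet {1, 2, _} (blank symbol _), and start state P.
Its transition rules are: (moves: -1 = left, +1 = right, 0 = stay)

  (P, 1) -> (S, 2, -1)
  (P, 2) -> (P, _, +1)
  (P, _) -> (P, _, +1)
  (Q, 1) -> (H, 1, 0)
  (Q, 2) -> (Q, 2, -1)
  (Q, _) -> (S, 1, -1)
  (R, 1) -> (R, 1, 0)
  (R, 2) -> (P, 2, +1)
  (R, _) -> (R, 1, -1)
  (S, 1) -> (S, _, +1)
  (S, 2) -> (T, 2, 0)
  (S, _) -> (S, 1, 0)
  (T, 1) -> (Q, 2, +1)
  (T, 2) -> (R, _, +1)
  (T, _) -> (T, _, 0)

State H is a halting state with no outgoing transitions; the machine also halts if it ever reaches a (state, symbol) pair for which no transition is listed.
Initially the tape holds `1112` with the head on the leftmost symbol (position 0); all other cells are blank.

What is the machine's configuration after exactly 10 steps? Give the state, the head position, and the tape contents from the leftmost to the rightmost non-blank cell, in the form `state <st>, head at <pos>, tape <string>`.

state=P head=0 tape=_[1]112   (P,1)→(S,2,-1)
state=S head=-1 tape=[_]2112   (S,_)→(S,1,0)
state=S head=-1 tape=[1]2112   (S,1)→(S,_,+1)
state=S head=0 tape=_[2]112   (S,2)→(T,2,0)
state=T head=0 tape=_[2]112   (T,2)→(R,_,+1)
state=R head=1 tape=__[1]12   (R,1)→(R,1,0)
state=R head=1 tape=__[1]12   (R,1)→(R,1,0)
state=R head=1 tape=__[1]12   (R,1)→(R,1,0)
state=R head=1 tape=__[1]12   (R,1)→(R,1,0)
state=R head=1 tape=__[1]12   (R,1)→(R,1,0)
state=R head=1 tape=__[1]12
After 10 steps: state R, head at 1, tape 112.

state R, head at 1, tape 112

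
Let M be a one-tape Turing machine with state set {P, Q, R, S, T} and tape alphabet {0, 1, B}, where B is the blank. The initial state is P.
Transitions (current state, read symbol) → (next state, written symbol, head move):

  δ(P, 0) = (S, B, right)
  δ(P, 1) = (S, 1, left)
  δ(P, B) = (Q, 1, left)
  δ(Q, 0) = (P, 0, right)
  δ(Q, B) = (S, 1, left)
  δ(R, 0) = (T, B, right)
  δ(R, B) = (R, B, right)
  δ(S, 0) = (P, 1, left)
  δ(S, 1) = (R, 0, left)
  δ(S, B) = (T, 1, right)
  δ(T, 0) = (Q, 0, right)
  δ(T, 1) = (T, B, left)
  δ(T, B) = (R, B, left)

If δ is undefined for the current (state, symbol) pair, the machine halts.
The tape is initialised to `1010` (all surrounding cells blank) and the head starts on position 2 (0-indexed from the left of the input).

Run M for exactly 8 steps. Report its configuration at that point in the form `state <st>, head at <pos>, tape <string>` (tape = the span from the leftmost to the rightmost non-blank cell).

P | BBB10[1]0   read 1 → write 1, move left, go to S
S | BBB1[0]10   read 0 → write 1, move left, go to P
P | BBB[1]110   read 1 → write 1, move left, go to S
S | BB[B]1110   read B → write 1, move right, go to T
T | BB1[1]110   read 1 → write B, move left, go to T
T | BB[1]B110   read 1 → write B, move left, go to T
T | B[B]BB110   read B → write B, move left, go to R
R | [B]BBB110   read B → write B, move right, go to R
R | B[B]BB110
After 8 steps: state R, head at -2, tape 110.

state R, head at -2, tape 110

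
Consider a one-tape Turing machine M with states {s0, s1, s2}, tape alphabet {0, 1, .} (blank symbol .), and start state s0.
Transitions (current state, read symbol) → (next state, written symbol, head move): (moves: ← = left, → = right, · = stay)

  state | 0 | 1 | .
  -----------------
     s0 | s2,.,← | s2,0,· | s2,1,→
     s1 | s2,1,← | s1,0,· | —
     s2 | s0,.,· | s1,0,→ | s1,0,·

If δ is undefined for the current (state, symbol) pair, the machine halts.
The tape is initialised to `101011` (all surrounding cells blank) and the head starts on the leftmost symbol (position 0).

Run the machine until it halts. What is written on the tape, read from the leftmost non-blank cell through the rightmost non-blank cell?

s0 | [1]01011.   read 1 → write 0, move ·, go to s2
s2 | [0]01011.   read 0 → write ., move ·, go to s0
s0 | [.]01011.   read . → write 1, move →, go to s2
s2 | 1[0]1011.   read 0 → write ., move ·, go to s0
s0 | 1[.]1011.   read . → write 1, move →, go to s2
s2 | 11[1]011.   read 1 → write 0, move →, go to s1
s1 | 110[0]11.   read 0 → write 1, move ←, go to s2
s2 | 11[0]111.   read 0 → write ., move ·, go to s0
s0 | 11[.]111.   read . → write 1, move →, go to s2
s2 | 111[1]11.   read 1 → write 0, move →, go to s1
s1 | 1110[1]1.   read 1 → write 0, move ·, go to s1
s1 | 1110[0]1.   read 0 → write 1, move ←, go to s2
s2 | 111[0]11.   read 0 → write ., move ·, go to s0
s0 | 111[.]11.   read . → write 1, move →, go to s2
s2 | 1111[1]1.   read 1 → write 0, move →, go to s1
s1 | 11110[1].   read 1 → write 0, move ·, go to s1
s1 | 11110[0].   read 0 → write 1, move ←, go to s2
s2 | 1111[0]1.   read 0 → write ., move ·, go to s0
s0 | 1111[.]1.   read . → write 1, move →, go to s2
s2 | 11111[1].   read 1 → write 0, move →, go to s1
s1 | 111110[.]
The non-blank tape span at halt is 111110.

111110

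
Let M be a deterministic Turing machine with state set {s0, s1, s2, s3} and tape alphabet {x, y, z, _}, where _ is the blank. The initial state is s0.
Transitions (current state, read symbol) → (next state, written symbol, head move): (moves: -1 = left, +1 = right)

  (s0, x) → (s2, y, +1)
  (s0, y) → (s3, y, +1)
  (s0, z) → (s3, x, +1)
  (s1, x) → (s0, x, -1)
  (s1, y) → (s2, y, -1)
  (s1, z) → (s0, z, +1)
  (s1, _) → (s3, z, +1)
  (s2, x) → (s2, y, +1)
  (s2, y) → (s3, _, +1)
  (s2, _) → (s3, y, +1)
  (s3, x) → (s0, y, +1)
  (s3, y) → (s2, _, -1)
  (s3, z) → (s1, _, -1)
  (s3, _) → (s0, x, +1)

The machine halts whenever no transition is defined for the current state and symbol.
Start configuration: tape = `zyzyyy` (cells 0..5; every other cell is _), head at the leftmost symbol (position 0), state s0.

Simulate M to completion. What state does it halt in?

s0 | [z]yzyyy   read z → write x, move +1, go to s3
s3 | x[y]zyyy   read y → write _, move -1, go to s2
s2 | [x]_zyyy   read x → write y, move +1, go to s2
s2 | y[_]zyyy   read _ → write y, move +1, go to s3
s3 | yy[z]yyy   read z → write _, move -1, go to s1
s1 | y[y]_yyy   read y → write y, move -1, go to s2
s2 | [y]y_yyy   read y → write _, move +1, go to s3
s3 | _[y]_yyy   read y → write _, move -1, go to s2
s2 | [_]__yyy   read _ → write y, move +1, go to s3
s3 | y[_]_yyy   read _ → write x, move +1, go to s0
s0 | yx[_]yyy
No transition is defined for (s0, _); M halts in state s0.

s0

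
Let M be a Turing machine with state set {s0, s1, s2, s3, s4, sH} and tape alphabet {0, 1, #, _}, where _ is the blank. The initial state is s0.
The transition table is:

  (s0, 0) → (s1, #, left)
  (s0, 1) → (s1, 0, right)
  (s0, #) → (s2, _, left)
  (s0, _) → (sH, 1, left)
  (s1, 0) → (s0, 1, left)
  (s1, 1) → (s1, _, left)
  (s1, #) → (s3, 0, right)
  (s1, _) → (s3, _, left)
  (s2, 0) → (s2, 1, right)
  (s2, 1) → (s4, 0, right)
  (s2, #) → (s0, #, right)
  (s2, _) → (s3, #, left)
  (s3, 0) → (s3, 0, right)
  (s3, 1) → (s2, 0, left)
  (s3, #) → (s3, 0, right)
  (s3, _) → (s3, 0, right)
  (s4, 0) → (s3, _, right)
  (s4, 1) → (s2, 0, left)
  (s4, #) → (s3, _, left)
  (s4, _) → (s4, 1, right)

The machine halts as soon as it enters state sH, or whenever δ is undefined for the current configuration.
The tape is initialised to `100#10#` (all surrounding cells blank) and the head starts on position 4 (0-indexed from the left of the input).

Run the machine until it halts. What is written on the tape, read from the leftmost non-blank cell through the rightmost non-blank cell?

s0 | 100#[1]0#_   read 1 → write 0, move right, go to s1
s1 | 100#0[0]#_   read 0 → write 1, move left, go to s0
s0 | 100#[0]1#_   read 0 → write #, move left, go to s1
s1 | 100[#]#1#_   read # → write 0, move right, go to s3
s3 | 1000[#]1#_   read # → write 0, move right, go to s3
s3 | 10000[1]#_   read 1 → write 0, move left, go to s2
s2 | 1000[0]0#_   read 0 → write 1, move right, go to s2
s2 | 10001[0]#_   read 0 → write 1, move right, go to s2
s2 | 100011[#]_   read # → write #, move right, go to s0
s0 | 100011#[_]   read _ → write 1, move left, go to sH
sH | 100011[#]1
The non-blank tape span at halt is 100011#1.

100011#1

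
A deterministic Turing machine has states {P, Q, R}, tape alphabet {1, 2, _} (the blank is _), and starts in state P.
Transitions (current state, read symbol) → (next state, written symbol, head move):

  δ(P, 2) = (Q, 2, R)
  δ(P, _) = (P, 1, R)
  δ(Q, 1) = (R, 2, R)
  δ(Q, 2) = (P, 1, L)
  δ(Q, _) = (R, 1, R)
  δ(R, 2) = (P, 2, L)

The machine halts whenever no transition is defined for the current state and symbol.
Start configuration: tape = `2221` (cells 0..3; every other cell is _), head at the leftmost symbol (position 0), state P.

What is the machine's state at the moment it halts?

state=P head=0 tape=[2]221   (P,2)→(Q,2,R)
state=Q head=1 tape=2[2]21   (Q,2)→(P,1,L)
state=P head=0 tape=[2]121   (P,2)→(Q,2,R)
state=Q head=1 tape=2[1]21   (Q,1)→(R,2,R)
state=R head=2 tape=22[2]1   (R,2)→(P,2,L)
state=P head=1 tape=2[2]21   (P,2)→(Q,2,R)
state=Q head=2 tape=22[2]1   (Q,2)→(P,1,L)
state=P head=1 tape=2[2]11   (P,2)→(Q,2,R)
state=Q head=2 tape=22[1]1   (Q,1)→(R,2,R)
state=R head=3 tape=222[1]
No transition is defined for (R, 1); M halts in state R.

R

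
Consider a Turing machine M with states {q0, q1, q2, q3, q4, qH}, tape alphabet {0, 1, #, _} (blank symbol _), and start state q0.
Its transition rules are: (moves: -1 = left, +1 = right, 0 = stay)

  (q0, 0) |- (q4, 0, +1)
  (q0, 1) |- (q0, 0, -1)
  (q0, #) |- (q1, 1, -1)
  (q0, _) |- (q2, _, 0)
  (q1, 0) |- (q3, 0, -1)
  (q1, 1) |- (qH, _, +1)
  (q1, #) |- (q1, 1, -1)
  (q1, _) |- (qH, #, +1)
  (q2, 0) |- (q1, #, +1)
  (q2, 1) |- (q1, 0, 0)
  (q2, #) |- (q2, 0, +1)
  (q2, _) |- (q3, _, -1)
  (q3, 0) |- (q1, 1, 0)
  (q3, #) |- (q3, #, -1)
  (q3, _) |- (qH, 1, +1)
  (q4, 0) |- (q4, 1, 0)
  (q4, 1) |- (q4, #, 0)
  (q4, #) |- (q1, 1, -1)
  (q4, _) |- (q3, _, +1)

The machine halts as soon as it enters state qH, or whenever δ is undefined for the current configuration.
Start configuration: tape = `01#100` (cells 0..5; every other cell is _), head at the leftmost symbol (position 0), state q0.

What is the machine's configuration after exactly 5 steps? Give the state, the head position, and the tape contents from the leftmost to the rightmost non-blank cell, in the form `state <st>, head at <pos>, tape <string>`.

q0 | _[0]1#100   read 0 → write 0, move +1, go to q4
q4 | _0[1]#100   read 1 → write #, move 0, go to q4
q4 | _0[#]#100   read # → write 1, move -1, go to q1
q1 | _[0]1#100   read 0 → write 0, move -1, go to q3
q3 | [_]01#100   read _ → write 1, move +1, go to qH
qH | 1[0]1#100
After 5 steps: state qH, head at 0, tape 101#100.

state qH, head at 0, tape 101#100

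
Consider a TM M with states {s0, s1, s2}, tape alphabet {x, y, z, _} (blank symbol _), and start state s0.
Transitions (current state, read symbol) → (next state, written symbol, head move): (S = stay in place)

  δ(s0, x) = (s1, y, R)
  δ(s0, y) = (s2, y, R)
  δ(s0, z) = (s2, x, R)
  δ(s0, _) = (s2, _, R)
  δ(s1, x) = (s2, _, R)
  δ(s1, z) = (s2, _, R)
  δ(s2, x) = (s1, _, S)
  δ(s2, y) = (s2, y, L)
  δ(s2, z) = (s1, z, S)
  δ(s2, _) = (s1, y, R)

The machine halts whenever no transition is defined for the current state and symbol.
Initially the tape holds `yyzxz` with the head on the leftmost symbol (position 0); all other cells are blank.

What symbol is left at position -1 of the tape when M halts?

state=s0 head=0 tape=_[y]yzxz   (s0,y)→(s2,y,R)
state=s2 head=1 tape=_y[y]zxz   (s2,y)→(s2,y,L)
state=s2 head=0 tape=_[y]yzxz   (s2,y)→(s2,y,L)
state=s2 head=-1 tape=[_]yyzxz   (s2,_)→(s1,y,R)
state=s1 head=0 tape=y[y]yzxz
Cell -1 holds y when M halts.

y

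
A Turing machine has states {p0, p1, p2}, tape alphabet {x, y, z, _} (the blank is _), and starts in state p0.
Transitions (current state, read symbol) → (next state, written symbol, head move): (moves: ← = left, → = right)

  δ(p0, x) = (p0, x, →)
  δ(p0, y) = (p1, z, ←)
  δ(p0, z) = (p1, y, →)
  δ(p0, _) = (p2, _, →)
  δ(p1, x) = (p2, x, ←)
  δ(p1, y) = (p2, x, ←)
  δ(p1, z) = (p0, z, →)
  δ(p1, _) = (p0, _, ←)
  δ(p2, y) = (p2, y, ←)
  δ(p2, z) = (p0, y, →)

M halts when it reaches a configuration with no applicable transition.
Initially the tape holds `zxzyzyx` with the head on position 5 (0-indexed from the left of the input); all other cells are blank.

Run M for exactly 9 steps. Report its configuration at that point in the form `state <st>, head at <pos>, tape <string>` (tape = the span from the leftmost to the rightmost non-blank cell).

p0 | zxzyz[y]x   read y → write z, move ←, go to p1
p1 | zxzy[z]zx   read z → write z, move →, go to p0
p0 | zxzyz[z]x   read z → write y, move →, go to p1
p1 | zxzyzy[x]   read x → write x, move ←, go to p2
p2 | zxzyz[y]x   read y → write y, move ←, go to p2
p2 | zxzy[z]yx   read z → write y, move →, go to p0
p0 | zxzyy[y]x   read y → write z, move ←, go to p1
p1 | zxzy[y]zx   read y → write x, move ←, go to p2
p2 | zxz[y]xzx   read y → write y, move ←, go to p2
p2 | zx[z]yxzx
After 9 steps: state p2, head at 2, tape zxzyxzx.

state p2, head at 2, tape zxzyxzx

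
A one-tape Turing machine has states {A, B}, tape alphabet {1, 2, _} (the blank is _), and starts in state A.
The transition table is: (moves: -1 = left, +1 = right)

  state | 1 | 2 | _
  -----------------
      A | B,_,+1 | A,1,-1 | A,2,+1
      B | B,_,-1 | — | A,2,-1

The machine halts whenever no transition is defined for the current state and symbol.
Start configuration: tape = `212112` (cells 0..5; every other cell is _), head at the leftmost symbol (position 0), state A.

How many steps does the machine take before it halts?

8

state=A head=0 tape=__[2]12112   (A,2)→(A,1,-1)
state=A head=-1 tape=_[_]112112   (A,_)→(A,2,+1)
state=A head=0 tape=_2[1]12112   (A,1)→(B,_,+1)
state=B head=1 tape=_2_[1]2112   (B,1)→(B,_,-1)
state=B head=0 tape=_2[_]_2112   (B,_)→(A,2,-1)
state=A head=-1 tape=_[2]2_2112   (A,2)→(A,1,-1)
state=A head=-2 tape=[_]12_2112   (A,_)→(A,2,+1)
state=A head=-1 tape=2[1]2_2112   (A,1)→(B,_,+1)
state=B head=0 tape=2_[2]_2112
M halts after 8 transitions.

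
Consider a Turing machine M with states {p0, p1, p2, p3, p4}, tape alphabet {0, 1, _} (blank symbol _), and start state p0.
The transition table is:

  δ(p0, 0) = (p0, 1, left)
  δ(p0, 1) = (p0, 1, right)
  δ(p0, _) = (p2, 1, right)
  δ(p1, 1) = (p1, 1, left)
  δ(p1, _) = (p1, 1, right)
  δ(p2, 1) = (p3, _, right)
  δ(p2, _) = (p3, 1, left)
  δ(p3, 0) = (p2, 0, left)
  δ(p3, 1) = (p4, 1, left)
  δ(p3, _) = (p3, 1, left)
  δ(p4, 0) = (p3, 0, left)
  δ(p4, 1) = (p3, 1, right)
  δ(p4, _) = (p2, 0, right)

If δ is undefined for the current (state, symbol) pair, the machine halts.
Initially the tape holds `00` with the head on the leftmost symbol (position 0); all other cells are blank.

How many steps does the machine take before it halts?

p0 | __[0]0   read 0 → write 1, move left, go to p0
p0 | _[_]10   read _ → write 1, move right, go to p2
p2 | _1[1]0   read 1 → write _, move right, go to p3
p3 | _1_[0]   read 0 → write 0, move left, go to p2
p2 | _1[_]0   read _ → write 1, move left, go to p3
p3 | _[1]10   read 1 → write 1, move left, go to p4
p4 | [_]110   read _ → write 0, move right, go to p2
p2 | 0[1]10   read 1 → write _, move right, go to p3
p3 | 0_[1]0   read 1 → write 1, move left, go to p4
p4 | 0[_]10   read _ → write 0, move right, go to p2
p2 | 00[1]0   read 1 → write _, move right, go to p3
p3 | 00_[0]   read 0 → write 0, move left, go to p2
p2 | 00[_]0   read _ → write 1, move left, go to p3
p3 | 0[0]10   read 0 → write 0, move left, go to p2
p2 | [0]010
M halts after 14 transitions.

14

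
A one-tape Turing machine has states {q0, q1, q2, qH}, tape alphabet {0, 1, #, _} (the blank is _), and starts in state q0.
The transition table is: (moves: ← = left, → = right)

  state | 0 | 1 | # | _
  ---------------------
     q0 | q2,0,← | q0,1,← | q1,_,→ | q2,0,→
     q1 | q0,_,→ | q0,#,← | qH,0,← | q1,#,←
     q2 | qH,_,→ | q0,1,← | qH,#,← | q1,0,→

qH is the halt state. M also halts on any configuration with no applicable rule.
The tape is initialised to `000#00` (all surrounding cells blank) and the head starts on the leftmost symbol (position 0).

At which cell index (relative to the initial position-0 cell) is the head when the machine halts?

q0 | _[0]00#00____   read 0 → write 0, move ←, go to q2
q2 | [_]000#00____   read _ → write 0, move →, go to q1
q1 | 0[0]00#00____   read 0 → write _, move →, go to q0
q0 | 0_[0]0#00____   read 0 → write 0, move ←, go to q2
q2 | 0[_]00#00____   read _ → write 0, move →, go to q1
q1 | 00[0]0#00____   read 0 → write _, move →, go to q0
q0 | 00_[0]#00____   read 0 → write 0, move ←, go to q2
q2 | 00[_]0#00____   read _ → write 0, move →, go to q1
q1 | 000[0]#00____   read 0 → write _, move →, go to q0
q0 | 000_[#]00____   read # → write _, move →, go to q1
q1 | 000__[0]0____   read 0 → write _, move →, go to q0
q0 | 000___[0]____   read 0 → write 0, move ←, go to q2
q2 | 000__[_]0____   read _ → write 0, move →, go to q1
q1 | 000__0[0]____   read 0 → write _, move →, go to q0
q0 | 000__0_[_]___   read _ → write 0, move →, go to q2
q2 | 000__0_0[_]__   read _ → write 0, move →, go to q1
q1 | 000__0_00[_]_   read _ → write #, move ←, go to q1
q1 | 000__0_0[0]#_   read 0 → write _, move →, go to q0
q0 | 000__0_0_[#]_   read # → write _, move →, go to q1
q1 | 000__0_0__[_]   read _ → write #, move ←, go to q1
q1 | 000__0_0_[_]#   read _ → write #, move ←, go to q1
q1 | 000__0_0[_]##   read _ → write #, move ←, go to q1
q1 | 000__0_[0]###   read 0 → write _, move →, go to q0
q0 | 000__0__[#]##   read # → write _, move →, go to q1
q1 | 000__0___[#]#   read # → write 0, move ←, go to qH
qH | 000__0__[_]0#
At halt the head is at cell 7.

7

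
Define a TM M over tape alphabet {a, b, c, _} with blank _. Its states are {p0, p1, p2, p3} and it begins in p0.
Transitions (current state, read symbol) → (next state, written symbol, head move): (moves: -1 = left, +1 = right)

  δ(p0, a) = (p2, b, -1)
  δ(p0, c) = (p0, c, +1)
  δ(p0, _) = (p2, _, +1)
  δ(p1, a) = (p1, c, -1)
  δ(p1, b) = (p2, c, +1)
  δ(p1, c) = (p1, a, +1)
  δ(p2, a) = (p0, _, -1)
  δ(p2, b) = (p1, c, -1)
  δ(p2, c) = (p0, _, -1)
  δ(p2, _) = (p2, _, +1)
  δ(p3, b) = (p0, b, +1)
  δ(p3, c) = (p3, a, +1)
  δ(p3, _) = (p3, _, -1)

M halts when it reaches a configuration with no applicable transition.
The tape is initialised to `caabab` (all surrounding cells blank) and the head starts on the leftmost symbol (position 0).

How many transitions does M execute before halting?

p0 | _[c]aabab   read c → write c, move +1, go to p0
p0 | _c[a]abab   read a → write b, move -1, go to p2
p2 | _[c]babab   read c → write _, move -1, go to p0
p0 | [_]_babab   read _ → write _, move +1, go to p2
p2 | _[_]babab   read _ → write _, move +1, go to p2
p2 | __[b]abab   read b → write c, move -1, go to p1
p1 | _[_]cabab
M halts after 6 transitions.

6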